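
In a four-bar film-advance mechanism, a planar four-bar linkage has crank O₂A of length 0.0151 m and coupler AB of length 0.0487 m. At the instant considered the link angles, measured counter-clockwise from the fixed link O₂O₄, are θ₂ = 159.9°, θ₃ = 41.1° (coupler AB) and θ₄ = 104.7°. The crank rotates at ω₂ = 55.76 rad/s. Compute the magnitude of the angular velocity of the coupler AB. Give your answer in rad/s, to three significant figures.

15.8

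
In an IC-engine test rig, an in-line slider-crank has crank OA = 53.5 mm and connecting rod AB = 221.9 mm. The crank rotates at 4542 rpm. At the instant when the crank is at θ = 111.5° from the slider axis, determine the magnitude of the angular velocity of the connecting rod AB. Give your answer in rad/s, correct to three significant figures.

ω = 475.6 rad/s (converted from 4542 rpm).
The rod makes angle φ with the slider axis where L sinφ = r sinθ; differentiating, L cosφ·φ̇ = r ω cosθ.
L cosφ = √(L² − r² sin²θ) = 0.21624 m.
|ω_rod| = r ω |cosθ| / √(L² − r² sin²θ) = 0.0535·475.6·0.36650/0.21624 = 43.128 rad/s.

43.1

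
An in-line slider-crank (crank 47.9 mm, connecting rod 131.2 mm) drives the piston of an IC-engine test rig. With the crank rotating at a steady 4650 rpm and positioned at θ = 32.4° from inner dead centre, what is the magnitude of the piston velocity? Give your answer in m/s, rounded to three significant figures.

ω = 2π·4650/60 = 486.9 rad/s
For an in-line slider-crank, x = r cosθ + √(L² − r² sin²θ), so v = −rω sinθ·[1 + r cosθ/√(L² − r² sin²θ)].
With r = 0.0479 m, L = 0.1312 m, θ = 32.4°: √(L² − r² sin²θ) = 0.12867 m.
v = −0.0479·486.9·0.53583·[1 + 0.0479·0.84433/0.12867] = -16.427 m/s.
|v| = 16.427 m/s.

16.4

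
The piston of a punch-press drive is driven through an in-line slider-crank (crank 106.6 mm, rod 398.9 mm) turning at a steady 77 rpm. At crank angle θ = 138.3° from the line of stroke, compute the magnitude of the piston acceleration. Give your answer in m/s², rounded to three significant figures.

4.92

ω = 2π·77/60 = 8.063 rad/s
x(θ) = r cosθ + √(L² − r² sin²θ); with ω constant, a = ω²·d²x/dθ².
d²x/dθ² = −r cosθ − r²(cos2θ)/√u − r⁴ sin²2θ/(4u^{3/2}),  u = L² − r² sin²θ = 0.154092 m².
Substituting r = 0.1066 m, L = 0.3989 m, θ = 138.3°: d²x/dθ² = +0.075738 m.
a = ω²·d²x/dθ² = (8.063)²·(+0.075738) = +4.9244 m/s²;  |a| = 4.9244 m/s².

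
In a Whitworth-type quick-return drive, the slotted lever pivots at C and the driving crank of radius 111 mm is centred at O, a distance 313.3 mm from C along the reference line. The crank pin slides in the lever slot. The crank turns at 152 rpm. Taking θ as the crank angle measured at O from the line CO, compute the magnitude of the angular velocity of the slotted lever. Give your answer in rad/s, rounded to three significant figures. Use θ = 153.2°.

ω = 15.92 rad/s (from 152 rpm).
Crank pin A relative to C: A = (d + r cosθ, r sinθ); lever angle φ = atan2(r sinθ, d + r cosθ).
Differentiating tanφ: φ̇ = rω(d cosθ + r)/(d² + r² + 2dr cosθ).
d² + r² + 2dr cosθ = |CA|² = 0.0483962 m²;  d cosθ + r = -0.16865 m.
|ω_lever| = |0.111·15.92·-0.16865| / 0.0483962 = 6.1569 rad/s.

6.16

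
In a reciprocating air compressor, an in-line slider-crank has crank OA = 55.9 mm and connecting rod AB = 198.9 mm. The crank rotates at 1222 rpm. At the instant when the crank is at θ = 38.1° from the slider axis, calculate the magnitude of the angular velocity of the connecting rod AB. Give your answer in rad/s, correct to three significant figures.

ω = 128 rad/s (converted from 1222 rpm).
The rod makes angle φ with the slider axis where L sinφ = r sinθ; differentiating, L cosφ·φ̇ = r ω cosθ.
L cosφ = √(L² − r² sin²θ) = 0.19589 m.
|ω_rod| = r ω |cosθ| / √(L² − r² sin²θ) = 0.0559·128·0.78694/0.19589 = 28.737 rad/s.

28.7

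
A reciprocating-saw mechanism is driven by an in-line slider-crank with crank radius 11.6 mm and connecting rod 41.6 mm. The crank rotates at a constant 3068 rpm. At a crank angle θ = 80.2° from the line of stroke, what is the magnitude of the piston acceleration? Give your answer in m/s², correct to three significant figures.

123

ω = 2π·3068/60 = 321.3 rad/s
x(θ) = r cosθ + √(L² − r² sin²θ); with ω constant, a = ω²·d²x/dθ².
d²x/dθ² = −r cosθ − r²(cos2θ)/√u − r⁴ sin²2θ/(4u^{3/2}),  u = L² − r² sin²θ = 0.0015999 m².
Substituting r = 0.0116 m, L = 0.0416 m, θ = 80.2°: d²x/dθ² = +0.0011868 m.
a = ω²·d²x/dθ² = (321.3)²·(+0.0011868) = +122.5 m/s²;  |a| = 122.5 m/s².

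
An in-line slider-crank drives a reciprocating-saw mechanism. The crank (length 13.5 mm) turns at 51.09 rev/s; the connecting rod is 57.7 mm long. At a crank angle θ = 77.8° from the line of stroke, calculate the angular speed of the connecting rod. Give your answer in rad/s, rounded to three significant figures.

ω = 321 rad/s (converted from 51.09 rev/s).
The rod makes angle φ with the slider axis where L sinφ = r sinθ; differentiating, L cosφ·φ̇ = r ω cosθ.
L cosφ = √(L² − r² sin²θ) = 0.056171 m.
|ω_rod| = r ω |cosθ| / √(L² − r² sin²θ) = 0.0135·321·0.21132/0.056171 = 16.304 rad/s.

16.3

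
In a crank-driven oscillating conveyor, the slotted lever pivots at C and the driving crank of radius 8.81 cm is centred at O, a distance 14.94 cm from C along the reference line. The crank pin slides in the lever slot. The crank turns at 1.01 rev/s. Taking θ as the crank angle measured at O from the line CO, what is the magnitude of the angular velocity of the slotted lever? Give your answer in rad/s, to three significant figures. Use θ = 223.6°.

ω = 6.346 rad/s (from 1.01 rev/s).
Crank pin A relative to C: A = (d + r cosθ, r sinθ); lever angle φ = atan2(r sinθ, d + r cosθ).
Differentiating tanφ: φ̇ = rω(d cosθ + r)/(d² + r² + 2dr cosθ).
d² + r² + 2dr cosθ = |CA|² = 0.0110187 m²;  d cosθ + r = -0.020091 m.
|ω_lever| = |0.0881·6.346·-0.020091| / 0.0110187 = 1.0194 rad/s.

1.02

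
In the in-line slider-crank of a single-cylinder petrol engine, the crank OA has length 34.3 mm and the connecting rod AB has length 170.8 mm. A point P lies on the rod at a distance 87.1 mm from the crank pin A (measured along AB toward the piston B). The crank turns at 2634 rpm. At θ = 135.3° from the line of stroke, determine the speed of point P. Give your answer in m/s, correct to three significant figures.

6.99

ω = 275.8 rad/s.  Crank-pin speed |V_A| = rω = 9.461 m/s, perpendicular to OA.
Rod angle: sinφ = −(r/L) sinθ ⇒ φ = -8.121°; ω_rod = −rω cosθ/√(L²−r²sin²θ) = +39.772 rad/s.
V_P = V_A + ω_rod × AP, with AP = 0.0871 m along the rod.
Components: V_Px = −rω sinθ − a·ω_rod·sinφ = -6.1655 m/s;  V_Py = rω cosθ + a·ω_rod·cosφ = -3.2955 m/s.
|V_P| = √(V_Px² + V_Py²) = 6.991 m/s.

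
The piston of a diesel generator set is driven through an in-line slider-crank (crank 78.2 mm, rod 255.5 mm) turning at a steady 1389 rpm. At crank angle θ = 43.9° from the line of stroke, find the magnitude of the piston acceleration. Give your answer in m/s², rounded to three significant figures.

1220

ω = 2π·1389/60 = 145.5 rad/s
x(θ) = r cosθ + √(L² − r² sin²θ); with ω constant, a = ω²·d²x/dθ².
d²x/dθ² = −r cosθ − r²(cos2θ)/√u − r⁴ sin²2θ/(4u^{3/2}),  u = L² − r² sin²θ = 0.06234 m².
Substituting r = 0.0782 m, L = 0.2555 m, θ = 43.9°: d²x/dθ² = -0.057887 m.
a = ω²·d²x/dθ² = (145.5)²·(-0.057887) = -1224.7 m/s²;  |a| = 1224.7 m/s².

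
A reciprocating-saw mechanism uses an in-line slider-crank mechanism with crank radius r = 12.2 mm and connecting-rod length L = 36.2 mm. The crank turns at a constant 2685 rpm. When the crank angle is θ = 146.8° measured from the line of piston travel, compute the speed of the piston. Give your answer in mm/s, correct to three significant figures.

1340

ω = 2π·2685/60 = 281.2 rad/s
For an in-line slider-crank, x = r cosθ + √(L² − r² sin²θ), so v = −rω sinθ·[1 + r cosθ/√(L² − r² sin²θ)].
With r = 0.0122 m, L = 0.0362 m, θ = 146.8°: √(L² − r² sin²θ) = 0.035578 m.
v = −0.0122·281.2·0.54756·[1 + 0.0122·-0.83676/0.035578] = -1.3394 m/s.
|v| = 1.3394 m/s = 1339.4 mm/s.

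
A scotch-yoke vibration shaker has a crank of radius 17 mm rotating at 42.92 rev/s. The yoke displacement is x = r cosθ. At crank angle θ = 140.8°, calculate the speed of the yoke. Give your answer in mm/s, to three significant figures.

2900

ω = 269.7 rad/s (from 42.92 rev/s).
x = r cosθ ⇒ ẋ = −rω sinθ.
|v| = rω|sinθ| = 0.017·269.7·|sin 140.8°| = 2.8975 m/s = 2897.5 mm/s.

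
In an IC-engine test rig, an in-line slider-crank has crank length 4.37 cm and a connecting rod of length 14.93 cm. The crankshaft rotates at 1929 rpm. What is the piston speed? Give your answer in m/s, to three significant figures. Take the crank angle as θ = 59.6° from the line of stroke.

8.78

ω = 2π·1929/60 = 202 rad/s
For an in-line slider-crank, x = r cosθ + √(L² − r² sin²θ), so v = −rω sinθ·[1 + r cosθ/√(L² − r² sin²θ)].
With r = 0.0437 m, L = 0.1493 m, θ = 59.6°: √(L² − r² sin²θ) = 0.14446 m.
v = −0.0437·202·0.86251·[1 + 0.0437·0.50603/0.14446] = -8.7794 m/s.
|v| = 8.7794 m/s.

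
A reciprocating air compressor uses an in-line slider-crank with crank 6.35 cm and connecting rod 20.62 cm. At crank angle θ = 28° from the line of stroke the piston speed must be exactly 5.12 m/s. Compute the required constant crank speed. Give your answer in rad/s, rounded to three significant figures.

135

For an in-line slider-crank, |v_piston| = rω|sinθ|·[1 + r cosθ/√(L² − r² sin²θ)].
With r = 0.0635 m, L = 0.2062 m, θ = 28°: the bracketed kinematic factor |dx/dθ| = 0.038003 m.
ω = v/|dx/dθ| = 5.12/0.038003 = 134.72 rad/s.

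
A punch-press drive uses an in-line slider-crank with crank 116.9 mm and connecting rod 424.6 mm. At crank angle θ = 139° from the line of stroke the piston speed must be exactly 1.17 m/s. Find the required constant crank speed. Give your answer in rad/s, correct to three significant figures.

For an in-line slider-crank, |v_piston| = rω|sinθ|·[1 + r cosθ/√(L² − r² sin²θ)].
With r = 0.1169 m, L = 0.4246 m, θ = 139°: the bracketed kinematic factor |dx/dθ| = 0.060491 m.
ω = v/|dx/dθ| = 1.17/0.060491 = 19.342 rad/s.

19.3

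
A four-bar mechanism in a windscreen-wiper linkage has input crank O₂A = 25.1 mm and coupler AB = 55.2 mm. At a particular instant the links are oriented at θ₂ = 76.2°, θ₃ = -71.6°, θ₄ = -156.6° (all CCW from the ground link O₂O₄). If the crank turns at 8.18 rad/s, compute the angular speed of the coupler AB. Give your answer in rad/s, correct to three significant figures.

ω₂ = 8.18 rad/s
Differentiating the loop-closure r₂e^{iθ₂}+r₃e^{iθ₃}=r₁+r₄e^{iθ₄} gives r₂ω₂e^{iθ₂}+r₃ω₃e^{iθ₃}=r₄ω₄e^{iθ₄}.
Eliminating the other unknown: ω₃ = r₂ω₂ sin(θ₄−θ₂) / [r₃ sin(θ₃−θ₄)].
Numerator sine = +0.79653; denominator sine = +0.99619.
Result = 0.0251·8.18·(+0.79653) / (0.0552·(+0.99619)) = +2.974 rad/s; magnitude 2.974 rad/s.

2.97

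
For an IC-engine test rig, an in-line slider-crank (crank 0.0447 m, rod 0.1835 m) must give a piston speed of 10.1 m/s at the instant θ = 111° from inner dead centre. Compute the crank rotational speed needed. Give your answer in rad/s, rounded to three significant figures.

For an in-line slider-crank, |v_piston| = rω|sinθ|·[1 + r cosθ/√(L² − r² sin²θ)].
With r = 0.0447 m, L = 0.1835 m, θ = 111°: the bracketed kinematic factor |dx/dθ| = 0.03799 m.
ω = v/|dx/dθ| = 10.1/0.03799 = 265.86 rad/s.

266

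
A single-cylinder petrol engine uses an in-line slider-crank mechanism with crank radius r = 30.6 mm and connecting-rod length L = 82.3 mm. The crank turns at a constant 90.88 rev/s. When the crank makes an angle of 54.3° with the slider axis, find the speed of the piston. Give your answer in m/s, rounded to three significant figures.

17.4

ω = 2π·90.9 = 571 rad/s
For an in-line slider-crank, x = r cosθ + √(L² − r² sin²θ), so v = −rω sinθ·[1 + r cosθ/√(L² − r² sin²θ)].
With r = 0.0306 m, L = 0.0823 m, θ = 54.3°: √(L² − r² sin²θ) = 0.078459 m.
v = −0.0306·571·0.81208·[1 + 0.0306·0.58354/0.078459] = -17.419 m/s.
|v| = 17.419 m/s.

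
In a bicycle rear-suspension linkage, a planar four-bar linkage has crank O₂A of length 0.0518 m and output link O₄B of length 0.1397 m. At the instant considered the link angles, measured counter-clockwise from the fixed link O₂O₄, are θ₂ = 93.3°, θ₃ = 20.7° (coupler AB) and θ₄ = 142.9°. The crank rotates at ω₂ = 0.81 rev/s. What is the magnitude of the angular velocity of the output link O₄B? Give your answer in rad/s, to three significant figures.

2.13

ω₂ = 5.089 rad/s (from 0.81 rev/s).
Differentiating the loop-closure r₂e^{iθ₂}+r₃e^{iθ₃}=r₁+r₄e^{iθ₄} gives r₂ω₂e^{iθ₂}+r₃ω₃e^{iθ₃}=r₄ω₄e^{iθ₄}.
Eliminating the other unknown: ω₄ = r₂ω₂ sin(θ₂−θ₃) / [r₄ sin(θ₄−θ₃)].
Numerator sine = +0.95424; denominator sine = +0.84619.
Result = 0.0518·5.089·(+0.95424) / (0.1397·(+0.84619)) = +2.1281 rad/s; magnitude 2.1281 rad/s.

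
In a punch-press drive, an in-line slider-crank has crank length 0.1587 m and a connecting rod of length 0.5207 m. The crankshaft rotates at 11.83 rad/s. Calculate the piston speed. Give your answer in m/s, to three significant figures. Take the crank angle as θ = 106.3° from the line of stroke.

1.64

ω = 11.83 rad/s
For an in-line slider-crank, x = r cosθ + √(L² − r² sin²θ), so v = −rω sinθ·[1 + r cosθ/√(L² − r² sin²θ)].
With r = 0.1587 m, L = 0.5207 m, θ = 106.3°: √(L² − r² sin²θ) = 0.49792 m.
v = −0.1587·11.83·0.95981·[1 + 0.1587·-0.28067/0.49792] = -1.6408 m/s.
|v| = 1.6408 m/s.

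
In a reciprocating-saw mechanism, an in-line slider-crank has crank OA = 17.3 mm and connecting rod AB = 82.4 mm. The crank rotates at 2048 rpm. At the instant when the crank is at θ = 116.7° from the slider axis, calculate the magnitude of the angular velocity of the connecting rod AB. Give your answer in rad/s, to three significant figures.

ω = 214.5 rad/s (converted from 2048 rpm).
The rod makes angle φ with the slider axis where L sinφ = r sinθ; differentiating, L cosφ·φ̇ = r ω cosθ.
L cosφ = √(L² − r² sin²θ) = 0.080938 m.
|ω_rod| = r ω |cosθ| / √(L² − r² sin²θ) = 0.0173·214.5·0.44932/0.080938 = 20.597 rad/s.

20.6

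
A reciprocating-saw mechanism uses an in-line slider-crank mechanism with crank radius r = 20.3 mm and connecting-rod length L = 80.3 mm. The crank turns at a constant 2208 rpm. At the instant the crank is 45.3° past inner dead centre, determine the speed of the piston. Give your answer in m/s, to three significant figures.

ω = 2π·2208/60 = 231.2 rad/s
For an in-line slider-crank, x = r cosθ + √(L² − r² sin²θ), so v = −rω sinθ·[1 + r cosθ/√(L² − r² sin²θ)].
With r = 0.0203 m, L = 0.0803 m, θ = 45.3°: √(L² − r² sin²θ) = 0.078993 m.
v = −0.0203·231.2·0.71080·[1 + 0.0203·0.70339/0.078993] = -3.9394 m/s.
|v| = 3.9394 m/s.

3.94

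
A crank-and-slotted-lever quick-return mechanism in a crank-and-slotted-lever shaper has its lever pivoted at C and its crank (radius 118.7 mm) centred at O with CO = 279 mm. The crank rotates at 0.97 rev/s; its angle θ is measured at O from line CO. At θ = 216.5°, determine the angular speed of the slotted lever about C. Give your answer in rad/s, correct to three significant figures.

ω = 6.095 rad/s (from 0.97 rev/s).
Crank pin A relative to C: A = (d + r cosθ, r sinθ); lever angle φ = atan2(r sinθ, d + r cosθ).
Differentiating tanφ: φ̇ = rω(d cosθ + r)/(d² + r² + 2dr cosθ).
d² + r² + 2dr cosθ = |CA|² = 0.0386876 m²;  d cosθ + r = -0.10558 m.
|ω_lever| = |0.1187·6.095·-0.10558| / 0.0386876 = 1.9742 rad/s.

1.97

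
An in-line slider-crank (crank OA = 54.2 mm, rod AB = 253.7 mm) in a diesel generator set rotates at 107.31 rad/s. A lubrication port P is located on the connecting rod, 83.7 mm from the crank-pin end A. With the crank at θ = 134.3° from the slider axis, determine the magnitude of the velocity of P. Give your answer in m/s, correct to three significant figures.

4.80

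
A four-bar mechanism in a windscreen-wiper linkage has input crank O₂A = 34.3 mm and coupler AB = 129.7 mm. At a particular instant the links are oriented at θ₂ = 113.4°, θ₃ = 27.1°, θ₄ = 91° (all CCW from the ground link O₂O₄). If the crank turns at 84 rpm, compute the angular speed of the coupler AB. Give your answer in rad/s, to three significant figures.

0.987

ω₂ = 8.796 rad/s (from 84 rpm).
Differentiating the loop-closure r₂e^{iθ₂}+r₃e^{iθ₃}=r₁+r₄e^{iθ₄} gives r₂ω₂e^{iθ₂}+r₃ω₃e^{iθ₃}=r₄ω₄e^{iθ₄}.
Eliminating the other unknown: ω₃ = r₂ω₂ sin(θ₄−θ₂) / [r₃ sin(θ₃−θ₄)].
Numerator sine = -0.38107; denominator sine = -0.89803.
Result = 0.0343·8.796·(-0.38107) / (0.1297·(-0.89803)) = +0.98714 rad/s; magnitude 0.98714 rad/s.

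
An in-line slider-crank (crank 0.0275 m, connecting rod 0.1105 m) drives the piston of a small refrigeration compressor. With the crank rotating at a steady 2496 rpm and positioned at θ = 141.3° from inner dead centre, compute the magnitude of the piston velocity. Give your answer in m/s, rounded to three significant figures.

3.61

ω = 2π·2496/60 = 261.4 rad/s
For an in-line slider-crank, x = r cosθ + √(L² − r² sin²θ), so v = −rω sinθ·[1 + r cosθ/√(L² − r² sin²θ)].
With r = 0.0275 m, L = 0.1105 m, θ = 141.3°: √(L² − r² sin²θ) = 0.10915 m.
v = −0.0275·261.4·0.62524·[1 + 0.0275·-0.78043/0.10915] = -3.6106 m/s.
|v| = 3.6106 m/s.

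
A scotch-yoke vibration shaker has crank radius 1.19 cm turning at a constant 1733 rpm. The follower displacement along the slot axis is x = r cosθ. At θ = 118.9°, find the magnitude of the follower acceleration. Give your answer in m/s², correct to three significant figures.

ω = 181.5 rad/s (from 1733 rpm).
x = r cosθ ⇒ ẍ = −rω² cosθ (ω constant).
|a| = rω²|cosθ| = 0.0119·(181.5)²·|cos 118.9°| = 189.41 m/s².

189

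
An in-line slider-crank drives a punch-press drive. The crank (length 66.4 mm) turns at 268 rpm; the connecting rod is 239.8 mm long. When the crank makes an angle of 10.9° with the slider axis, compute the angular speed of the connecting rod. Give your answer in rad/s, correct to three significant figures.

7.64

ω = 28.06 rad/s (converted from 268 rpm).
The rod makes angle φ with the slider axis where L sinφ = r sinθ; differentiating, L cosφ·φ̇ = r ω cosθ.
L cosφ = √(L² − r² sin²θ) = 0.23947 m.
|ω_rod| = r ω |cosθ| / √(L² − r² sin²θ) = 0.0664·28.06·0.98196/0.23947 = 7.6414 rad/s.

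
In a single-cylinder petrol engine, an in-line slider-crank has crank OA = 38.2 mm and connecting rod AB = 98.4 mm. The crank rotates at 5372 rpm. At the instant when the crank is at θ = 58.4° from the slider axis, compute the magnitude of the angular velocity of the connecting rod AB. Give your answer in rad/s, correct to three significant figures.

121

ω = 562.6 rad/s (converted from 5372 rpm).
The rod makes angle φ with the slider axis where L sinφ = r sinθ; differentiating, L cosφ·φ̇ = r ω cosθ.
L cosφ = √(L² − r² sin²θ) = 0.092865 m.
|ω_rod| = r ω |cosθ| / √(L² − r² sin²θ) = 0.0382·562.6·0.52399/0.092865 = 121.25 rad/s.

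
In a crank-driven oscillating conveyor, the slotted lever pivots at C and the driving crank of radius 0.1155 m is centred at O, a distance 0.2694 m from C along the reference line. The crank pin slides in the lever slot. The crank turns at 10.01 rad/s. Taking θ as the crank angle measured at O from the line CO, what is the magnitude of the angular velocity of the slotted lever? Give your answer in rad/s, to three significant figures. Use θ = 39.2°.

ω = 10.01 rad/s
Crank pin A relative to C: A = (d + r cosθ, r sinθ); lever angle φ = atan2(r sinθ, d + r cosθ).
Differentiating tanφ: φ̇ = rω(d cosθ + r)/(d² + r² + 2dr cosθ).
d² + r² + 2dr cosθ = |CA|² = 0.134142 m²;  d cosθ + r = +0.32427 m.
|ω_lever| = |0.1155·10.01·+0.32427| / 0.134142 = 2.7948 rad/s.

2.79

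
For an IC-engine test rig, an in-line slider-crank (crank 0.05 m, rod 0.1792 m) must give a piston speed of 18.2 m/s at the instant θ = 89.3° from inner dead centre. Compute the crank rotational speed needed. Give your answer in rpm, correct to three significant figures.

3460

For an in-line slider-crank, |v_piston| = rω|sinθ|·[1 + r cosθ/√(L² − r² sin²θ)].
With r = 0.05 m, L = 0.1792 m, θ = 89.3°: the bracketed kinematic factor |dx/dθ| = 0.050174 m.
ω = v/|dx/dθ| = 18.2/0.050174 = 362.74 rad/s.
N = 60ω/(2π) = 3463.9 rpm.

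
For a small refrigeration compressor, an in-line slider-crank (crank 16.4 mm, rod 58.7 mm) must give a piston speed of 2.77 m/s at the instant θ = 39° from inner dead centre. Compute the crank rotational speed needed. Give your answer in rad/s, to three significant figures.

For an in-line slider-crank, |v_piston| = rω|sinθ|·[1 + r cosθ/√(L² − r² sin²θ)].
With r = 0.0164 m, L = 0.0587 m, θ = 39°: the bracketed kinematic factor |dx/dθ| = 0.012597 m.
ω = v/|dx/dθ| = 2.77/0.012597 = 219.89 rad/s.

220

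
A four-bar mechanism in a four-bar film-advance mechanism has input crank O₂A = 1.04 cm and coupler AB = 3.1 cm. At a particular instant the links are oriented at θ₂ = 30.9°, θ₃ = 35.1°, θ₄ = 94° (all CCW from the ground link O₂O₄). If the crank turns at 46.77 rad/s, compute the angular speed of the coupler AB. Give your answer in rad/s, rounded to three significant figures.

ω₂ = 46.77 rad/s
Differentiating the loop-closure r₂e^{iθ₂}+r₃e^{iθ₃}=r₁+r₄e^{iθ₄} gives r₂ω₂e^{iθ₂}+r₃ω₃e^{iθ₃}=r₄ω₄e^{iθ₄}.
Eliminating the other unknown: ω₃ = r₂ω₂ sin(θ₄−θ₂) / [r₃ sin(θ₃−θ₄)].
Numerator sine = +0.89180; denominator sine = -0.85627.
Result = 0.0104·46.77·(+0.89180) / (0.031·(-0.85627)) = -16.342 rad/s; magnitude 16.342 rad/s.

16.3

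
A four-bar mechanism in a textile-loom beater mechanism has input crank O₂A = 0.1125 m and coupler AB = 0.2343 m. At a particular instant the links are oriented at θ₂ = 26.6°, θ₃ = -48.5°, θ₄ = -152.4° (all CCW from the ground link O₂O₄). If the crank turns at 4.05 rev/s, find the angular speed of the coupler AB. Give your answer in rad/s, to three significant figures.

0.220

ω₂ = 25.45 rad/s (from 4.05 rev/s).
Differentiating the loop-closure r₂e^{iθ₂}+r₃e^{iθ₃}=r₁+r₄e^{iθ₄} gives r₂ω₂e^{iθ₂}+r₃ω₃e^{iθ₃}=r₄ω₄e^{iθ₄}.
Eliminating the other unknown: ω₃ = r₂ω₂ sin(θ₄−θ₂) / [r₃ sin(θ₃−θ₄)].
Numerator sine = -0.01745; denominator sine = +0.97072.
Result = 0.1125·25.45·(-0.01745) / (0.2343·(+0.97072)) = -0.21967 rad/s; magnitude 0.21967 rad/s.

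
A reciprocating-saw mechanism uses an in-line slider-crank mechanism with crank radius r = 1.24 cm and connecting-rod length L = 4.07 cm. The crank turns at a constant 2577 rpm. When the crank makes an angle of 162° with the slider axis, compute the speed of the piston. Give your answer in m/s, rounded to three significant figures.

0.733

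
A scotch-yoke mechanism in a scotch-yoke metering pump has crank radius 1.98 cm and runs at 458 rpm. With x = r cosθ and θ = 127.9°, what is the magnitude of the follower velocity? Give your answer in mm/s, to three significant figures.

749

ω = 47.96 rad/s (from 458 rpm).
x = r cosθ ⇒ ẋ = −rω sinθ.
|v| = rω|sinθ| = 0.0198·47.96·|sin 127.9°| = 0.74935 m/s = 749.35 mm/s.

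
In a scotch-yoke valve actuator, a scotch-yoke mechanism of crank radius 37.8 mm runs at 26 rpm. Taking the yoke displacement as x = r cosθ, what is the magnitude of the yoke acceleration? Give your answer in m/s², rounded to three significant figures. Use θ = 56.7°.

0.154

ω = 2.723 rad/s (from 26 rpm).
x = r cosθ ⇒ ẍ = −rω² cosθ (ω constant).
|a| = rω²|cosθ| = 0.0378·(2.723)²·|cos 56.7°| = 0.15385 m/s².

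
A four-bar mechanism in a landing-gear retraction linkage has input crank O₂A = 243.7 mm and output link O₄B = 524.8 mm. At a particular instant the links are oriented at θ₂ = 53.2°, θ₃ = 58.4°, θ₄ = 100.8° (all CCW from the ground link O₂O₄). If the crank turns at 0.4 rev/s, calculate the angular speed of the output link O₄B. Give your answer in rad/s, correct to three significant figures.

ω₂ = 2.513 rad/s (from 0.4 rev/s).
Differentiating the loop-closure r₂e^{iθ₂}+r₃e^{iθ₃}=r₁+r₄e^{iθ₄} gives r₂ω₂e^{iθ₂}+r₃ω₃e^{iθ₃}=r₄ω₄e^{iθ₄}.
Eliminating the other unknown: ω₄ = r₂ω₂ sin(θ₂−θ₃) / [r₄ sin(θ₄−θ₃)].
Numerator sine = -0.09063; denominator sine = +0.67430.
Result = 0.2437·2.513·(-0.09063) / (0.5248·(+0.67430)) = -0.15687 rad/s; magnitude 0.15687 rad/s.

0.157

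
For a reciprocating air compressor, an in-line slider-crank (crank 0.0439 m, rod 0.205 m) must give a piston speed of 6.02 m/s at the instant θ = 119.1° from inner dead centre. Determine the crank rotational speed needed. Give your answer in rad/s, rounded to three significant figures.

For an in-line slider-crank, |v_piston| = rω|sinθ|·[1 + r cosθ/√(L² − r² sin²θ)].
With r = 0.0439 m, L = 0.205 m, θ = 119.1°: the bracketed kinematic factor |dx/dθ| = 0.034292 m.
ω = v/|dx/dθ| = 6.02/0.034292 = 175.55 rad/s.

176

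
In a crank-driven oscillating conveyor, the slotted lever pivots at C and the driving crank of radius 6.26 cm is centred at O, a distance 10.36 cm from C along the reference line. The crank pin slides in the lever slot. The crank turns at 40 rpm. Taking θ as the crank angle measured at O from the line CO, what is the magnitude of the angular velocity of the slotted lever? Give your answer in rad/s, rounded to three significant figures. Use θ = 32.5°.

1.54

ω = 4.189 rad/s (from 40 rpm).
Crank pin A relative to C: A = (d + r cosθ, r sinθ); lever angle φ = atan2(r sinθ, d + r cosθ).
Differentiating tanφ: φ̇ = rω(d cosθ + r)/(d² + r² + 2dr cosθ).
d² + r² + 2dr cosθ = |CA|² = 0.0255911 m²;  d cosθ + r = +0.14998 m.
|ω_lever| = |0.0626·4.189·+0.14998| / 0.0255911 = 1.5367 rad/s.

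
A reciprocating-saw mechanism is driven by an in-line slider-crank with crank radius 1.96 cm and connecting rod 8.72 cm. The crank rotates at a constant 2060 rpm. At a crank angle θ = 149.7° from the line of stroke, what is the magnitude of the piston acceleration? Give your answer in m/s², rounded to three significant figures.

ω = 2π·2060/60 = 215.7 rad/s
x(θ) = r cosθ + √(L² − r² sin²θ); with ω constant, a = ω²·d²x/dθ².
d²x/dθ² = −r cosθ − r²(cos2θ)/√u − r⁴ sin²2θ/(4u^{3/2}),  u = L² − r² sin²θ = 0.00750605 m².
Substituting r = 0.0196 m, L = 0.0872 m, θ = 149.7°: d²x/dθ² = +0.014703 m.
a = ω²·d²x/dθ² = (215.7)²·(+0.014703) = +684.21 m/s²;  |a| = 684.21 m/s².

684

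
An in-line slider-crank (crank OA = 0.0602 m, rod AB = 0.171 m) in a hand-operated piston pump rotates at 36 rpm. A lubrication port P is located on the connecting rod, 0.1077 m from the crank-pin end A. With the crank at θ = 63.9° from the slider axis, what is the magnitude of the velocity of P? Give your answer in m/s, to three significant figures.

0.228

ω = 3.77 rad/s.  Crank-pin speed |V_A| = rω = 0.22695 m/s, perpendicular to OA.
Rod angle: sinφ = −(r/L) sinθ ⇒ φ = -18.430°; ω_rod = −rω cosθ/√(L²−r²sin²θ) = -0.61545 rad/s.
V_P = V_A + ω_rod × AP, with AP = 0.1077 m along the rod.
Components: V_Px = −rω sinθ − a·ω_rod·sinφ = -0.22476 m/s;  V_Py = rω cosθ + a·ω_rod·cosφ = +0.03696 m/s.
|V_P| = √(V_Px² + V_Py²) = 0.22778 m/s.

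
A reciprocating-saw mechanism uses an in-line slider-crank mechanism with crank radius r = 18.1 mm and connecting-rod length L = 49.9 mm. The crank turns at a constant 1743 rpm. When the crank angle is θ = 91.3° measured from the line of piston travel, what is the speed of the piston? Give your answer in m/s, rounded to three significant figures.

3.27

ω = 2π·1743/60 = 182.5 rad/s
For an in-line slider-crank, x = r cosθ + √(L² − r² sin²θ), so v = −rω sinθ·[1 + r cosθ/√(L² − r² sin²θ)].
With r = 0.0181 m, L = 0.0499 m, θ = 91.3°: √(L² − r² sin²θ) = 0.046503 m.
v = −0.0181·182.5·0.99974·[1 + 0.0181·-0.02269/0.046503] = -3.2737 m/s.
|v| = 3.2737 m/s.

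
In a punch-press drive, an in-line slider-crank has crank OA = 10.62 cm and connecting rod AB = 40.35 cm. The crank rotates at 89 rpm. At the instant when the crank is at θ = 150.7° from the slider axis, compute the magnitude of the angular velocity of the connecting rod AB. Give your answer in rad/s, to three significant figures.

2.16

ω = 9.32 rad/s (converted from 89 rpm).
The rod makes angle φ with the slider axis where L sinφ = r sinθ; differentiating, L cosφ·φ̇ = r ω cosθ.
L cosφ = √(L² − r² sin²θ) = 0.40014 m.
|ω_rod| = r ω |cosθ| / √(L² − r² sin²θ) = 0.1062·9.32·0.87207/0.40014 = 2.1572 rad/s.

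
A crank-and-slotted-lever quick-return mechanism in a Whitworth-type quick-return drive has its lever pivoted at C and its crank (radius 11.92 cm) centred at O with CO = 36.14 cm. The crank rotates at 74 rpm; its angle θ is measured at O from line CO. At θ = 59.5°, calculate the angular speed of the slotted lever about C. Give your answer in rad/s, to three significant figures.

ω = 7.749 rad/s (from 74 rpm).
Crank pin A relative to C: A = (d + r cosθ, r sinθ); lever angle φ = atan2(r sinθ, d + r cosθ).
Differentiating tanφ: φ̇ = rω(d cosθ + r)/(d² + r² + 2dr cosθ).
d² + r² + 2dr cosθ = |CA|² = 0.188547 m²;  d cosθ + r = +0.30262 m.
|ω_lever| = |0.1192·7.749·+0.30262| / 0.188547 = 1.4826 rad/s.

1.48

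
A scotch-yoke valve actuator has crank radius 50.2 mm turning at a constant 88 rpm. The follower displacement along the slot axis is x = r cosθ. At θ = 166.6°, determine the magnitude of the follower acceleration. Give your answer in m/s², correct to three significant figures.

4.15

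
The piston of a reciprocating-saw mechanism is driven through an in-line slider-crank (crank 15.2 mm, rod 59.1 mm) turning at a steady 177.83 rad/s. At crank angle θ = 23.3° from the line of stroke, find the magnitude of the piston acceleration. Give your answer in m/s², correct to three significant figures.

528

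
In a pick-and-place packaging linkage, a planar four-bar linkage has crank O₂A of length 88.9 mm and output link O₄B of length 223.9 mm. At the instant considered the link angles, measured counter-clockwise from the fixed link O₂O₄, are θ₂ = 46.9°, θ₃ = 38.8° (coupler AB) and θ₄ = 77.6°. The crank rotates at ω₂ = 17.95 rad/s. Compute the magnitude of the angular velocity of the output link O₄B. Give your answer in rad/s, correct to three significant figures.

1.60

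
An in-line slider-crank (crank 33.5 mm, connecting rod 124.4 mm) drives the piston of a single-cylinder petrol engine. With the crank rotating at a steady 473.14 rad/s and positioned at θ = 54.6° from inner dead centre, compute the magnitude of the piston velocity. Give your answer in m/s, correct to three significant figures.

ω = 473.1 rad/s
For an in-line slider-crank, x = r cosθ + √(L² − r² sin²θ), so v = −rω sinθ·[1 + r cosθ/√(L² − r² sin²θ)].
With r = 0.0335 m, L = 0.1244 m, θ = 54.6°: √(L² − r² sin²θ) = 0.12137 m.
v = −0.0335·473.1·0.81513·[1 + 0.0335·0.57928/0.12137] = -14.986 m/s.
|v| = 14.986 m/s.

15.0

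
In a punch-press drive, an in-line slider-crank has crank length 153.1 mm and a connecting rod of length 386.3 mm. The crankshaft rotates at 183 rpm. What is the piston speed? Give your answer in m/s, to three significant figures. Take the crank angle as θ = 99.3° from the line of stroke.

ω = 2π·183/60 = 19.16 rad/s
For an in-line slider-crank, x = r cosθ + √(L² − r² sin²θ), so v = −rω sinθ·[1 + r cosθ/√(L² − r² sin²θ)].
With r = 0.1531 m, L = 0.3863 m, θ = 99.3°: √(L² − r² sin²θ) = 0.35553 m.
v = −0.1531·19.16·0.98686·[1 + 0.1531·-0.16160/0.35553] = -2.6939 m/s.
|v| = 2.6939 m/s.

2.69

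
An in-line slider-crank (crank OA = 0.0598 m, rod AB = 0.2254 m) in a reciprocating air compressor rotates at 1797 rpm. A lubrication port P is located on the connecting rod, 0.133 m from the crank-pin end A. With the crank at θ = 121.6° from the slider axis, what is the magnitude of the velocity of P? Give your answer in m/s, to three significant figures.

ω = 188.2 rad/s.  Crank-pin speed |V_A| = rω = 11.253 m/s, perpendicular to OA.
Rod angle: sinφ = −(r/L) sinθ ⇒ φ = -13.060°; ω_rod = −rω cosθ/√(L²−r²sin²θ) = +26.855 rad/s.
V_P = V_A + ω_rod × AP, with AP = 0.133 m along the rod.
Components: V_Px = −rω sinθ − a·ω_rod·sinφ = -8.7776 m/s;  V_Py = rω cosθ + a·ω_rod·cosφ = -2.4172 m/s.
|V_P| = √(V_Px² + V_Py²) = 9.1044 m/s.

9.10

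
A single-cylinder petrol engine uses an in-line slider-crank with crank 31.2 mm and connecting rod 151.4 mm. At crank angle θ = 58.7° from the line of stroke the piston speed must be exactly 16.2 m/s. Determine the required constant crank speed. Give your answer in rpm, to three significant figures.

5230

For an in-line slider-crank, |v_piston| = rω|sinθ|·[1 + r cosθ/√(L² − r² sin²θ)].
With r = 0.0312 m, L = 0.1514 m, θ = 58.7°: the bracketed kinematic factor |dx/dθ| = 0.029559 m.
ω = v/|dx/dθ| = 16.2/0.029559 = 548.06 rad/s.
N = 60ω/(2π) = 5233.6 rpm.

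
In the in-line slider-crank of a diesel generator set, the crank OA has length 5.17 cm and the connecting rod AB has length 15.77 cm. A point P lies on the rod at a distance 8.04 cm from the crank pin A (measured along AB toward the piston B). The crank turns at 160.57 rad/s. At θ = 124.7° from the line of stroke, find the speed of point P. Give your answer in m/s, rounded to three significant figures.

6.57

ω = 160.6 rad/s.  Crank-pin speed |V_A| = rω = 8.3015 m/s, perpendicular to OA.
Rod angle: sinφ = −(r/L) sinθ ⇒ φ = -15.636°; ω_rod = −rω cosθ/√(L²−r²sin²θ) = +31.119 rad/s.
V_P = V_A + ω_rod × AP, with AP = 0.0804 m along the rod.
Components: V_Px = −rω sinθ − a·ω_rod·sinφ = -6.1506 m/s;  V_Py = rω cosθ + a·ω_rod·cosφ = -2.3165 m/s.
|V_P| = √(V_Px² + V_Py²) = 6.5724 m/s.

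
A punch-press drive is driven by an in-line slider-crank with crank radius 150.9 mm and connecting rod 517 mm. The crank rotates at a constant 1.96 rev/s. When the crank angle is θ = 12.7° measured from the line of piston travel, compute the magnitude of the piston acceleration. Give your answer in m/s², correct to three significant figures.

28.4

ω = 2π·1.96 = 12.32 rad/s
x(θ) = r cosθ + √(L² − r² sin²θ); with ω constant, a = ω²·d²x/dθ².
d²x/dθ² = −r cosθ − r²(cos2θ)/√u − r⁴ sin²2θ/(4u^{3/2}),  u = L² − r² sin²θ = 0.266188 m².
Substituting r = 0.1509 m, L = 0.517 m, θ = 12.7°: d²x/dθ² = -0.18725 m.
a = ω²·d²x/dθ² = (12.32)²·(-0.18725) = -28.398 m/s²;  |a| = 28.398 m/s².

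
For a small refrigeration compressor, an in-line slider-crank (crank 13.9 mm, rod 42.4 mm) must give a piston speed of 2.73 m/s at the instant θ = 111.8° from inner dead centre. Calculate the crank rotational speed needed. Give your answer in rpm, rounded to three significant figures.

For an in-line slider-crank, |v_piston| = rω|sinθ|·[1 + r cosθ/√(L² − r² sin²θ)].
With r = 0.0139 m, L = 0.0424 m, θ = 111.8°: the bracketed kinematic factor |dx/dθ| = 0.011256 m.
ω = v/|dx/dθ| = 2.73/0.011256 = 242.53 rad/s.
N = 60ω/(2π) = 2316 rpm.

2320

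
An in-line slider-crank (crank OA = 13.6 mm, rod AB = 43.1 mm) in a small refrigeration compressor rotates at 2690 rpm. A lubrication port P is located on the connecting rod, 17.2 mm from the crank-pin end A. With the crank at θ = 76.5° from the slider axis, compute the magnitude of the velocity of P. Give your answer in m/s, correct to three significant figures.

3.88

ω = 281.7 rad/s.  Crank-pin speed |V_A| = rω = 3.8311 m/s, perpendicular to OA.
Rod angle: sinφ = −(r/L) sinθ ⇒ φ = -17.868°; ω_rod = −rω cosθ/√(L²−r²sin²θ) = -21.802 rad/s.
V_P = V_A + ω_rod × AP, with AP = 0.0172 m along the rod.
Components: V_Px = −rω sinθ − a·ω_rod·sinφ = -3.8403 m/s;  V_Py = rω cosθ + a·ω_rod·cosφ = +0.53744 m/s.
|V_P| = √(V_Px² + V_Py²) = 3.8777 m/s.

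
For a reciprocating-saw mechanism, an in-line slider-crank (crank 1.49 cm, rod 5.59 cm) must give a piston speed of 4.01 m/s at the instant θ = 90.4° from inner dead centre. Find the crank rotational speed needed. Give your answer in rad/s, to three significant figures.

For an in-line slider-crank, |v_piston| = rω|sinθ|·[1 + r cosθ/√(L² − r² sin²θ)].
With r = 0.0149 m, L = 0.0559 m, θ = 90.4°: the bracketed kinematic factor |dx/dθ| = 0.014871 m.
ω = v/|dx/dθ| = 4.01/0.014871 = 269.65 rad/s.

270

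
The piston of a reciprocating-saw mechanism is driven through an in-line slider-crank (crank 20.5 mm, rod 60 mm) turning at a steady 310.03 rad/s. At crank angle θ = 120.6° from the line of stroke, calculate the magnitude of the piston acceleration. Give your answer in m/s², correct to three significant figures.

ω = 310 rad/s
x(θ) = r cosθ + √(L² − r² sin²θ); with ω constant, a = ω²·d²x/dθ².
d²x/dθ² = −r cosθ − r²(cos2θ)/√u − r⁴ sin²2θ/(4u^{3/2}),  u = L² − r² sin²θ = 0.00328865 m².
Substituting r = 0.0205 m, L = 0.06 m, θ = 120.6°: d²x/dθ² = +0.013786 m.
a = ω²·d²x/dθ² = (310)²·(+0.013786) = +1325.1 m/s²;  |a| = 1325.1 m/s².

1330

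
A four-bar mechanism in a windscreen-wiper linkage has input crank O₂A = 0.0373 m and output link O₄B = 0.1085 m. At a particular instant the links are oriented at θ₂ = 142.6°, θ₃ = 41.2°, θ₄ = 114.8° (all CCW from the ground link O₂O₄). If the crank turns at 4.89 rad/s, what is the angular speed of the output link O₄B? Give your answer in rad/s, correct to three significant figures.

1.72

ω₂ = 4.89 rad/s
Differentiating the loop-closure r₂e^{iθ₂}+r₃e^{iθ₃}=r₁+r₄e^{iθ₄} gives r₂ω₂e^{iθ₂}+r₃ω₃e^{iθ₃}=r₄ω₄e^{iθ₄}.
Eliminating the other unknown: ω₄ = r₂ω₂ sin(θ₂−θ₃) / [r₄ sin(θ₄−θ₃)].
Numerator sine = +0.98027; denominator sine = +0.95931.
Result = 0.0373·4.89·(+0.98027) / (0.1085·(+0.95931)) = +1.7178 rad/s; magnitude 1.7178 rad/s.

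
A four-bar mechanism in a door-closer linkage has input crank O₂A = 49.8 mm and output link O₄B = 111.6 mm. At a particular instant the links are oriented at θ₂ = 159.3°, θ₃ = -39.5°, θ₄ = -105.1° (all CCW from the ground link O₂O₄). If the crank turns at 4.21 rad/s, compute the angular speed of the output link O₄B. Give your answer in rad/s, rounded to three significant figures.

ω₂ = 4.21 rad/s
Differentiating the loop-closure r₂e^{iθ₂}+r₃e^{iθ₃}=r₁+r₄e^{iθ₄} gives r₂ω₂e^{iθ₂}+r₃ω₃e^{iθ₃}=r₄ω₄e^{iθ₄}.
Eliminating the other unknown: ω₄ = r₂ω₂ sin(θ₂−θ₃) / [r₄ sin(θ₄−θ₃)].
Numerator sine = -0.32227; denominator sine = -0.91068.
Result = 0.0498·4.21·(-0.32227) / (0.1116·(-0.91068)) = +0.6648 rad/s; magnitude 0.6648 rad/s.

0.665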